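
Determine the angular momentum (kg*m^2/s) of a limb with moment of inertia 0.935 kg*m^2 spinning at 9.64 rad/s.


L = I * omega
L = 0.935 * 9.64
L = 9.0134


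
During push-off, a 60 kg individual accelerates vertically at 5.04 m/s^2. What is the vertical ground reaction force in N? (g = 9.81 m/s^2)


GRF = m * (g + a)
GRF = 60 * (9.81 + 5.04)
GRF = 60 * 14.8500
GRF = 891.0000


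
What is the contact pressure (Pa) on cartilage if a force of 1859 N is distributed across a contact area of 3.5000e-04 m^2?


P = F / A
P = 1859 / 3.5000e-04
P = 5.3114e+06


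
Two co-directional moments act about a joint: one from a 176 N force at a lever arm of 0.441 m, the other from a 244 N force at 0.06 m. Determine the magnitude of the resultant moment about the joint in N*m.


M = F1 * d1 + F2 * d2
M = 176 * 0.441 + 244 * 0.06
M = 77.6160 + 14.6400
M = 92.2560


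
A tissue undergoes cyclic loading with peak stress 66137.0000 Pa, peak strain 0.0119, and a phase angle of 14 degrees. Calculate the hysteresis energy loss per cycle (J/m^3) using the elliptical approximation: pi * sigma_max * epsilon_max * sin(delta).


E_loss = pi * sigma_max * epsilon_max * sin(delta)
delta = 14 deg = 0.2443 rad
sin(delta) = 0.2419
E_loss = pi * 66137.0000 * 0.0119 * 0.2419
E_loss = 598.1588


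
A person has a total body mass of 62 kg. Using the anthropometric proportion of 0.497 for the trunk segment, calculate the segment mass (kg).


m_segment = body_mass * fraction
m_segment = 62 * 0.497
m_segment = 30.8140


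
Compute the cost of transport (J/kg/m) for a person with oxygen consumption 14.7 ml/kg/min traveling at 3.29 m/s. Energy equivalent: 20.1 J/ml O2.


Power per kg = VO2 * 20.1 / 60
Power per kg = 14.7 * 20.1 / 60 = 4.9245 W/kg
Cost = power_per_kg / speed
Cost = 4.9245 / 3.29
Cost = 1.4968


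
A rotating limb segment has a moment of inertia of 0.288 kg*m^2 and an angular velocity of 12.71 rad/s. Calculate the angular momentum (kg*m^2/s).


L = I * omega
L = 0.288 * 12.71
L = 3.6605


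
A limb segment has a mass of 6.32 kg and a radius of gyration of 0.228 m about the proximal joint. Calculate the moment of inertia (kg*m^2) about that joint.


I = m * k^2
I = 6.32 * 0.228^2
k^2 = 0.0520
I = 0.3285


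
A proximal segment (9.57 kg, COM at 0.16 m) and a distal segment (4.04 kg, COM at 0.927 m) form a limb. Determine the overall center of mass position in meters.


COM = (m1*x1 + m2*x2) / (m1 + m2)
COM = (9.57*0.16 + 4.04*0.927) / (9.57 + 4.04)
Numerator = 5.2763
Denominator = 13.6100
COM = 0.3877


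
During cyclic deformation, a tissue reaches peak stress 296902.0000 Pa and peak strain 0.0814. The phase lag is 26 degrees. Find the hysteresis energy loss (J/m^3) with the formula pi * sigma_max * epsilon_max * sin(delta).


E_loss = pi * sigma_max * epsilon_max * sin(delta)
delta = 26 deg = 0.4538 rad
sin(delta) = 0.4384
E_loss = pi * 296902.0000 * 0.0814 * 0.4384
E_loss = 33283.5286


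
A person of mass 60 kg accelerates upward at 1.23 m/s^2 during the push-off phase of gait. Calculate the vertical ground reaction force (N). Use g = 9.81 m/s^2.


GRF = m * (g + a)
GRF = 60 * (9.81 + 1.23)
GRF = 60 * 11.0400
GRF = 662.4000


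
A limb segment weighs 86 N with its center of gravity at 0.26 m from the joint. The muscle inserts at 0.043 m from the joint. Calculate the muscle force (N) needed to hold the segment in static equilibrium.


F_muscle = W * d_load / d_muscle
F_muscle = 86 * 0.26 / 0.043
Numerator = 22.3600
F_muscle = 520.0000


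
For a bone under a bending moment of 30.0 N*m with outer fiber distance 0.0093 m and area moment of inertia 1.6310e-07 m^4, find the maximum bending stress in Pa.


sigma = M * c / I
sigma = 30.0 * 0.0093 / 1.6310e-07
M * c = 0.2790
sigma = 1.7106e+06


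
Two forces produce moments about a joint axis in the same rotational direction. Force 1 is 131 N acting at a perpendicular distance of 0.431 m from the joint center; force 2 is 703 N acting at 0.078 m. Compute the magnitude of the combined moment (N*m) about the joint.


M = F1 * d1 + F2 * d2
M = 131 * 0.431 + 703 * 0.078
M = 56.4610 + 54.8340
M = 111.2950


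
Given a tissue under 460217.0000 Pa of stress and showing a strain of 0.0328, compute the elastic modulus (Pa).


E = stress / strain
E = 460217.0000 / 0.0328
E = 1.4031e+07


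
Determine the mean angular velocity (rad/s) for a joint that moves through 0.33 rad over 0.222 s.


omega = delta_theta / delta_t
omega = 0.33 / 0.222
omega = 1.4865


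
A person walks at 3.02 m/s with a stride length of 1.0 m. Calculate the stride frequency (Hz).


f = v / stride_length
f = 3.02 / 1.0
f = 3.0200


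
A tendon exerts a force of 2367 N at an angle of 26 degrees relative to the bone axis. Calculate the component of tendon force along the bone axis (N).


F_eff = F_tendon * cos(theta)
theta = 26 deg = 0.4538 rad
cos(theta) = 0.8988
F_eff = 2367 * 0.8988
F_eff = 2127.4455


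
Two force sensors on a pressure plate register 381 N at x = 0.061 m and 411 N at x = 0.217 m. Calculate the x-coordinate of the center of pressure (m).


COP_x = (F1*x1 + F2*x2) / (F1 + F2)
COP_x = (381*0.061 + 411*0.217) / (381 + 411)
Numerator = 112.4280
Denominator = 792
COP_x = 0.1420


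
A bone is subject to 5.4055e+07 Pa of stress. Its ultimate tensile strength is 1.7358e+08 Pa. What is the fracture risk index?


FRI = applied / ultimate
FRI = 5.4055e+07 / 1.7358e+08
FRI = 0.3114


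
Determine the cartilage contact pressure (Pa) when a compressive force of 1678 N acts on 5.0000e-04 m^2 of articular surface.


P = F / A
P = 1678 / 5.0000e-04
P = 3.3560e+06


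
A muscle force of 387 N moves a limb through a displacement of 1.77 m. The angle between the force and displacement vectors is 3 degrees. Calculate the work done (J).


W = F * d * cos(theta)
theta = 3 deg = 0.0524 rad
cos(theta) = 0.9986
W = 387 * 1.77 * 0.9986
W = 684.0512


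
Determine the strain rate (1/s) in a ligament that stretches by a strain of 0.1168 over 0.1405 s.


strain_rate = delta_strain / delta_t
strain_rate = 0.1168 / 0.1405
strain_rate = 0.8313


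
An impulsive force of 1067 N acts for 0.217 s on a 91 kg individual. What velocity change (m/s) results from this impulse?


J = F * dt = 1067 * 0.217 = 231.5390 N*s
delta_v = J / m
delta_v = 231.5390 / 91
delta_v = 2.5444


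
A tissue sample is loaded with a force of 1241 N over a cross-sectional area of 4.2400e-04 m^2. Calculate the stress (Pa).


stress = F / A
stress = 1241 / 4.2400e-04
stress = 2.9269e+06


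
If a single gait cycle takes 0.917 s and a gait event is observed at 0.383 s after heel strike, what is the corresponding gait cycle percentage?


pct = (event_time / cycle_time) * 100
pct = (0.383 / 0.917) * 100
ratio = 0.4177
pct = 41.7666


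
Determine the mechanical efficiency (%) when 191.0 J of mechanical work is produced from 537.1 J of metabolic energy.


eta = (W_mech / E_meta) * 100
eta = (191.0 / 537.1) * 100
ratio = 0.3556
eta = 35.5613


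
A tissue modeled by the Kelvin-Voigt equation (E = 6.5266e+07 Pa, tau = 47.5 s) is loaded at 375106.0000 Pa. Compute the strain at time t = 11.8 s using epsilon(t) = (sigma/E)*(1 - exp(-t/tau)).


epsilon(t) = (sigma/E) * (1 - exp(-t/tau))
sigma/E = 375106.0000 / 6.5266e+07 = 0.0057
exp(-t/tau) = exp(-11.8 / 47.5) = 0.7800
epsilon = 0.0057 * (1 - 0.7800)
epsilon = 0.0013


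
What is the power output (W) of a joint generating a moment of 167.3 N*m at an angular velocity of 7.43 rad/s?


P = M * omega
P = 167.3 * 7.43
P = 1243.0390


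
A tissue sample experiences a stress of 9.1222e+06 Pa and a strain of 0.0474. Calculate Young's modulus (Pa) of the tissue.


E = stress / strain
E = 9.1222e+06 / 0.0474
E = 1.9245e+08


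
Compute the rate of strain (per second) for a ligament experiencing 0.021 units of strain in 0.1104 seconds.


strain_rate = delta_strain / delta_t
strain_rate = 0.021 / 0.1104
strain_rate = 0.1902


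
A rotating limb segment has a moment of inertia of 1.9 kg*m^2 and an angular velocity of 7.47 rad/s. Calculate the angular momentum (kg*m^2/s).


L = I * omega
L = 1.9 * 7.47
L = 14.1930


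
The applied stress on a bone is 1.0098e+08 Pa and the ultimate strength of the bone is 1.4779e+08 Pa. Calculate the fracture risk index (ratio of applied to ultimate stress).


FRI = applied / ultimate
FRI = 1.0098e+08 / 1.4779e+08
FRI = 0.6833


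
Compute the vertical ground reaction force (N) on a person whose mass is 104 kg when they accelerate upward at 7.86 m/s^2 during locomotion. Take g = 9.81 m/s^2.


GRF = m * (g + a)
GRF = 104 * (9.81 + 7.86)
GRF = 104 * 17.6700
GRF = 1837.6800


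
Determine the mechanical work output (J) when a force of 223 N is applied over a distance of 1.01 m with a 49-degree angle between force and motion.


W = F * d * cos(theta)
theta = 49 deg = 0.8552 rad
cos(theta) = 0.6561
W = 223 * 1.01 * 0.6561
W = 147.7642


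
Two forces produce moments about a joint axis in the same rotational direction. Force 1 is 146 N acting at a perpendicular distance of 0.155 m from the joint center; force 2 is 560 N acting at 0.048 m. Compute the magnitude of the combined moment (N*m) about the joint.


M = F1 * d1 + F2 * d2
M = 146 * 0.155 + 560 * 0.048
M = 22.6300 + 26.8800
M = 49.5100


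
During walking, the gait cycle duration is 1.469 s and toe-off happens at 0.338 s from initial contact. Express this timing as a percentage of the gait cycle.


pct = (event_time / cycle_time) * 100
pct = (0.338 / 1.469) * 100
ratio = 0.2301
pct = 23.0088


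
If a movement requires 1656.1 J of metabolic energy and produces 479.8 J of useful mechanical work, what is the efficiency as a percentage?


eta = (W_mech / E_meta) * 100
eta = (479.8 / 1656.1) * 100
ratio = 0.2897
eta = 28.9717


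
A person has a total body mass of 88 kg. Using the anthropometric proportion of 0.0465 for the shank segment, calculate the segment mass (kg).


m_segment = body_mass * fraction
m_segment = 88 * 0.0465
m_segment = 4.0920


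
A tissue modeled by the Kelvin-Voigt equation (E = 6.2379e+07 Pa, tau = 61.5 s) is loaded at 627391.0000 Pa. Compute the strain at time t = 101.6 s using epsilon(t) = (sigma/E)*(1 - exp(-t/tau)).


epsilon(t) = (sigma/E) * (1 - exp(-t/tau))
sigma/E = 627391.0000 / 6.2379e+07 = 0.0101
exp(-t/tau) = exp(-101.6 / 61.5) = 0.1917
epsilon = 0.0101 * (1 - 0.1917)
epsilon = 0.0081


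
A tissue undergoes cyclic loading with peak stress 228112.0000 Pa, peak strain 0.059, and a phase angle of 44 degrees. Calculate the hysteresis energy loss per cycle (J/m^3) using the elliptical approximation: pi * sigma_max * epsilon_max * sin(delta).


E_loss = pi * sigma_max * epsilon_max * sin(delta)
delta = 44 deg = 0.7679 rad
sin(delta) = 0.6947
E_loss = pi * 228112.0000 * 0.059 * 0.6947
E_loss = 29371.1729


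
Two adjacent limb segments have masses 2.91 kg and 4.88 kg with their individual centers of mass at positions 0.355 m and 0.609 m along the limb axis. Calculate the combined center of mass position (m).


COM = (m1*x1 + m2*x2) / (m1 + m2)
COM = (2.91*0.355 + 4.88*0.609) / (2.91 + 4.88)
Numerator = 4.0050
Denominator = 7.7900
COM = 0.5141


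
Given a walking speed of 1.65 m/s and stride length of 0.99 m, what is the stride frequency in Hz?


f = v / stride_length
f = 1.65 / 0.99
f = 1.6667


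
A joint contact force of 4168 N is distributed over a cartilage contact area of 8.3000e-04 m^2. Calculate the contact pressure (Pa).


P = F / A
P = 4168 / 8.3000e-04
P = 5.0217e+06


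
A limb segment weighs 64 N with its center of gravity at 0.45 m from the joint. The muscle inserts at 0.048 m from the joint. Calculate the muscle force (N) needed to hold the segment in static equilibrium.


F_muscle = W * d_load / d_muscle
F_muscle = 64 * 0.45 / 0.048
Numerator = 28.8000
F_muscle = 600.0000


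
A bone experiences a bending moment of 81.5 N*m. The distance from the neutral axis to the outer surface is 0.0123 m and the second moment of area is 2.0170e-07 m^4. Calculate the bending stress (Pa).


sigma = M * c / I
sigma = 81.5 * 0.0123 / 2.0170e-07
M * c = 1.0025
sigma = 4.9700e+06


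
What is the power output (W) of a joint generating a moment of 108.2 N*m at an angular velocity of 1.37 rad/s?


P = M * omega
P = 108.2 * 1.37
P = 148.2340


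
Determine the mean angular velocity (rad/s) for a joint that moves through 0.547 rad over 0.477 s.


omega = delta_theta / delta_t
omega = 0.547 / 0.477
omega = 1.1468


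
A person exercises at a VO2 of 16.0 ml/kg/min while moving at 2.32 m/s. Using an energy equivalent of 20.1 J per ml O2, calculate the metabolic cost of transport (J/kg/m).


Power per kg = VO2 * 20.1 / 60
Power per kg = 16.0 * 20.1 / 60 = 5.3600 W/kg
Cost = power_per_kg / speed
Cost = 5.3600 / 2.32
Cost = 2.3103


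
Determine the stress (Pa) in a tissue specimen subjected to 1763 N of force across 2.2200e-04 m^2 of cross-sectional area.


stress = F / A
stress = 1763 / 2.2200e-04
stress = 7.9414e+06


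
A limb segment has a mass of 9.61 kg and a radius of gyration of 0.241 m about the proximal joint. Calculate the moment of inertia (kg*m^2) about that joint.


I = m * k^2
I = 9.61 * 0.241^2
k^2 = 0.0581
I = 0.5582


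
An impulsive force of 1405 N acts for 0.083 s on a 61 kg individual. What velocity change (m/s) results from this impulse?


J = F * dt = 1405 * 0.083 = 116.6150 N*s
delta_v = J / m
delta_v = 116.6150 / 61
delta_v = 1.9117


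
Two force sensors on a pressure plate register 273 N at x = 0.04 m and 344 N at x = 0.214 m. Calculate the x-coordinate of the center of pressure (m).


COP_x = (F1*x1 + F2*x2) / (F1 + F2)
COP_x = (273*0.04 + 344*0.214) / (273 + 344)
Numerator = 84.5360
Denominator = 617
COP_x = 0.1370


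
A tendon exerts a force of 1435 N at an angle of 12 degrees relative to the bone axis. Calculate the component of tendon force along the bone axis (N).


F_eff = F_tendon * cos(theta)
theta = 12 deg = 0.2094 rad
cos(theta) = 0.9781
F_eff = 1435 * 0.9781
F_eff = 1403.6418


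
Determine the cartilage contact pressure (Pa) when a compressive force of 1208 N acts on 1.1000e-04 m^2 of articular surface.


P = F / A
P = 1208 / 1.1000e-04
P = 1.0982e+07


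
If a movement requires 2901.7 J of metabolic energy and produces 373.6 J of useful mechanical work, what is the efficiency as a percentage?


eta = (W_mech / E_meta) * 100
eta = (373.6 / 2901.7) * 100
ratio = 0.1288
eta = 12.8752


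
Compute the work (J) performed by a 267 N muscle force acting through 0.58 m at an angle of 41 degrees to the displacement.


W = F * d * cos(theta)
theta = 41 deg = 0.7156 rad
cos(theta) = 0.7547
W = 267 * 0.58 * 0.7547
W = 116.8743


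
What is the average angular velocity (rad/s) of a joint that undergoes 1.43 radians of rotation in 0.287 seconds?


omega = delta_theta / delta_t
omega = 1.43 / 0.287
omega = 4.9826


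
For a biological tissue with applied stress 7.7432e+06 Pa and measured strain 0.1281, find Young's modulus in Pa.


E = stress / strain
E = 7.7432e+06 / 0.1281
E = 6.0447e+07


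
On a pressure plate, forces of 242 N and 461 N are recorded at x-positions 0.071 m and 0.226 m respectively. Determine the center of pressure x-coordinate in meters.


COP_x = (F1*x1 + F2*x2) / (F1 + F2)
COP_x = (242*0.071 + 461*0.226) / (242 + 461)
Numerator = 121.3680
Denominator = 703
COP_x = 0.1726


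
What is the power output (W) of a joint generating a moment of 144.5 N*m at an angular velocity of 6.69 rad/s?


P = M * omega
P = 144.5 * 6.69
P = 966.7050


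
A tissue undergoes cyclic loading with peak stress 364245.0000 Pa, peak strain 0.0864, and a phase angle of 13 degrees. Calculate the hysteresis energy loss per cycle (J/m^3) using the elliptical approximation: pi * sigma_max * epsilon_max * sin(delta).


E_loss = pi * sigma_max * epsilon_max * sin(delta)
delta = 13 deg = 0.2269 rad
sin(delta) = 0.2250
E_loss = pi * 364245.0000 * 0.0864 * 0.2250
E_loss = 22240.5359


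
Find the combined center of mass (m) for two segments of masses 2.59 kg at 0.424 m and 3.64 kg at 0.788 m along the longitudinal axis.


COM = (m1*x1 + m2*x2) / (m1 + m2)
COM = (2.59*0.424 + 3.64*0.788) / (2.59 + 3.64)
Numerator = 3.9665
Denominator = 6.2300
COM = 0.6367


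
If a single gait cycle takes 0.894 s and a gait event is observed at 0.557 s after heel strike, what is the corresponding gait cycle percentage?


pct = (event_time / cycle_time) * 100
pct = (0.557 / 0.894) * 100
ratio = 0.6230
pct = 62.3043


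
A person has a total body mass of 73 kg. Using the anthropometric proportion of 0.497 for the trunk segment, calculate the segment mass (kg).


m_segment = body_mass * fraction
m_segment = 73 * 0.497
m_segment = 36.2810


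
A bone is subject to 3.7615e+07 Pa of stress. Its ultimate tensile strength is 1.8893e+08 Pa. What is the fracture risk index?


FRI = applied / ultimate
FRI = 3.7615e+07 / 1.8893e+08
FRI = 0.1991


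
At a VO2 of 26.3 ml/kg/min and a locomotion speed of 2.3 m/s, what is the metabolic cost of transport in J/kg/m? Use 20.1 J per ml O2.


Power per kg = VO2 * 20.1 / 60
Power per kg = 26.3 * 20.1 / 60 = 8.8105 W/kg
Cost = power_per_kg / speed
Cost = 8.8105 / 2.3
Cost = 3.8307


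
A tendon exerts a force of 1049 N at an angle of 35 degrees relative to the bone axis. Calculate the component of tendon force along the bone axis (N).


F_eff = F_tendon * cos(theta)
theta = 35 deg = 0.6109 rad
cos(theta) = 0.8192
F_eff = 1049 * 0.8192
F_eff = 859.2905


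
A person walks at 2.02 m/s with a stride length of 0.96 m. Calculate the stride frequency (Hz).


f = v / stride_length
f = 2.02 / 0.96
f = 2.1042


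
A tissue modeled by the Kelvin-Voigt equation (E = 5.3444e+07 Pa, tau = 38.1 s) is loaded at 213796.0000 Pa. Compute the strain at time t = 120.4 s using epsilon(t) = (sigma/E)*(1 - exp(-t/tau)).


epsilon(t) = (sigma/E) * (1 - exp(-t/tau))
sigma/E = 213796.0000 / 5.3444e+07 = 0.0040
exp(-t/tau) = exp(-120.4 / 38.1) = 0.0424
epsilon = 0.0040 * (1 - 0.0424)
epsilon = 0.0038


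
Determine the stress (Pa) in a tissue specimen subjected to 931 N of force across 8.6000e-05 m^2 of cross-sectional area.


stress = F / A
stress = 931 / 8.6000e-05
stress = 1.0826e+07


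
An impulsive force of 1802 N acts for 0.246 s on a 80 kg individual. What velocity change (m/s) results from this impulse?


J = F * dt = 1802 * 0.246 = 443.2920 N*s
delta_v = J / m
delta_v = 443.2920 / 80
delta_v = 5.5412


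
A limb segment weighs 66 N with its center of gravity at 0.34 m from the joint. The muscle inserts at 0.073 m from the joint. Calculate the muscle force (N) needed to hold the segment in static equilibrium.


F_muscle = W * d_load / d_muscle
F_muscle = 66 * 0.34 / 0.073
Numerator = 22.4400
F_muscle = 307.3973


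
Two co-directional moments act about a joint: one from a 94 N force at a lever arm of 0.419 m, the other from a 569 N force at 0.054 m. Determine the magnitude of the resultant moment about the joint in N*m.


M = F1 * d1 + F2 * d2
M = 94 * 0.419 + 569 * 0.054
M = 39.3860 + 30.7260
M = 70.1120


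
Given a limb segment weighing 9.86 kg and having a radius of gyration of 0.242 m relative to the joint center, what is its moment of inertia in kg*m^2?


I = m * k^2
I = 9.86 * 0.242^2
k^2 = 0.0586
I = 0.5774


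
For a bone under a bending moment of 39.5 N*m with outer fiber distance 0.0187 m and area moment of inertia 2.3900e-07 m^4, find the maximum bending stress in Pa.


sigma = M * c / I
sigma = 39.5 * 0.0187 / 2.3900e-07
M * c = 0.7387
sigma = 3.0906e+06


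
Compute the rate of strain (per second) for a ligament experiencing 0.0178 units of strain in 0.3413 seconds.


strain_rate = delta_strain / delta_t
strain_rate = 0.0178 / 0.3413
strain_rate = 0.0522


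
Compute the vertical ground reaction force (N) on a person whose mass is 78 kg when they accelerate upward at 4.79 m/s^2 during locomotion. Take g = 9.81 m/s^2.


GRF = m * (g + a)
GRF = 78 * (9.81 + 4.79)
GRF = 78 * 14.6000
GRF = 1138.8000


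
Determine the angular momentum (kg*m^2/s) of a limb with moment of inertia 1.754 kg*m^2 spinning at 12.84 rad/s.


L = I * omega
L = 1.754 * 12.84
L = 22.5214


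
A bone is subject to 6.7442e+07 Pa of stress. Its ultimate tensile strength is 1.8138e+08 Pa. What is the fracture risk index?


FRI = applied / ultimate
FRI = 6.7442e+07 / 1.8138e+08
FRI = 0.3718


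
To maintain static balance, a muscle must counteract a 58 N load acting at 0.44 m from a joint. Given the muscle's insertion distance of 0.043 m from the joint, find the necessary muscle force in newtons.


F_muscle = W * d_load / d_muscle
F_muscle = 58 * 0.44 / 0.043
Numerator = 25.5200
F_muscle = 593.4884


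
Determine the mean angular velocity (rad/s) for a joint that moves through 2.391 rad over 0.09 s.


omega = delta_theta / delta_t
omega = 2.391 / 0.09
omega = 26.5667


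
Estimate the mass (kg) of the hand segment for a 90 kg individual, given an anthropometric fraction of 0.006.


m_segment = body_mass * fraction
m_segment = 90 * 0.006
m_segment = 0.5400


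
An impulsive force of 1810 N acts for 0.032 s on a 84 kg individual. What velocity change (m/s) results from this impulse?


J = F * dt = 1810 * 0.032 = 57.9200 N*s
delta_v = J / m
delta_v = 57.9200 / 84
delta_v = 0.6895


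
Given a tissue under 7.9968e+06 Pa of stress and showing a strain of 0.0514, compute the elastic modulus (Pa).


E = stress / strain
E = 7.9968e+06 / 0.0514
E = 1.5558e+08


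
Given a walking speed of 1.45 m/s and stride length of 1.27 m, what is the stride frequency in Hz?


f = v / stride_length
f = 1.45 / 1.27
f = 1.1417


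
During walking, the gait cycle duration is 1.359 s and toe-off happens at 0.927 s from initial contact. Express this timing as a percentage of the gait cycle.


pct = (event_time / cycle_time) * 100
pct = (0.927 / 1.359) * 100
ratio = 0.6821
pct = 68.2119


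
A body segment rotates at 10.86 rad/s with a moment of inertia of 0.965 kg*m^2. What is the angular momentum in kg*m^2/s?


L = I * omega
L = 0.965 * 10.86
L = 10.4799


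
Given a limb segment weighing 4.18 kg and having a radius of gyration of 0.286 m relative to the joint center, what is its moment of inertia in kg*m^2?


I = m * k^2
I = 4.18 * 0.286^2
k^2 = 0.0818
I = 0.3419


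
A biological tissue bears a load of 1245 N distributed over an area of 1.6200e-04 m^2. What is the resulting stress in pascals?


stress = F / A
stress = 1245 / 1.6200e-04
stress = 7.6852e+06


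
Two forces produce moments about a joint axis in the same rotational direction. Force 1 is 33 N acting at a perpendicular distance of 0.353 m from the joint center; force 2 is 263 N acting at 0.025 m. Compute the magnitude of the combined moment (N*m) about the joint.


M = F1 * d1 + F2 * d2
M = 33 * 0.353 + 263 * 0.025
M = 11.6490 + 6.5750
M = 18.2240


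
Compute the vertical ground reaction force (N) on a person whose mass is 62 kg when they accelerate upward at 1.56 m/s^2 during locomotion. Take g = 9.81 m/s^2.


GRF = m * (g + a)
GRF = 62 * (9.81 + 1.56)
GRF = 62 * 11.3700
GRF = 704.9400


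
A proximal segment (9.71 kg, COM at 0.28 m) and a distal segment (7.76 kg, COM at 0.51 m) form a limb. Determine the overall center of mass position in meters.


COM = (m1*x1 + m2*x2) / (m1 + m2)
COM = (9.71*0.28 + 7.76*0.51) / (9.71 + 7.76)
Numerator = 6.6764
Denominator = 17.4700
COM = 0.3822


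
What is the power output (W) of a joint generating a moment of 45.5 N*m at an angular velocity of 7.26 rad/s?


P = M * omega
P = 45.5 * 7.26
P = 330.3300


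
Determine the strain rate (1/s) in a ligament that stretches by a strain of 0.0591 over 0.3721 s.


strain_rate = delta_strain / delta_t
strain_rate = 0.0591 / 0.3721
strain_rate = 0.1588


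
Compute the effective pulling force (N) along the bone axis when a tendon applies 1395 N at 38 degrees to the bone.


F_eff = F_tendon * cos(theta)
theta = 38 deg = 0.6632 rad
cos(theta) = 0.7880
F_eff = 1395 * 0.7880
F_eff = 1099.2750


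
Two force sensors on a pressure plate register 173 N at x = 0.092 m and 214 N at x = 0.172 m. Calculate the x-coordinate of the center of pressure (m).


COP_x = (F1*x1 + F2*x2) / (F1 + F2)
COP_x = (173*0.092 + 214*0.172) / (173 + 214)
Numerator = 52.7240
Denominator = 387
COP_x = 0.1362


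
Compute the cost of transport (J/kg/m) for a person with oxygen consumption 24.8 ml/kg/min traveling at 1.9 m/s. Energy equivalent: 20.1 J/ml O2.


Power per kg = VO2 * 20.1 / 60
Power per kg = 24.8 * 20.1 / 60 = 8.3080 W/kg
Cost = power_per_kg / speed
Cost = 8.3080 / 1.9
Cost = 4.3726


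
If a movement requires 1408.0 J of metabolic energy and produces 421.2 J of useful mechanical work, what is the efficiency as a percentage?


eta = (W_mech / E_meta) * 100
eta = (421.2 / 1408.0) * 100
ratio = 0.2991
eta = 29.9148


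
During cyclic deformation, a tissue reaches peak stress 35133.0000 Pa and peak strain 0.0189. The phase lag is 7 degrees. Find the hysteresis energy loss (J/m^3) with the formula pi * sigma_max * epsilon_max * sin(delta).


E_loss = pi * sigma_max * epsilon_max * sin(delta)
delta = 7 deg = 0.1222 rad
sin(delta) = 0.1219
E_loss = pi * 35133.0000 * 0.0189 * 0.1219
E_loss = 254.2268


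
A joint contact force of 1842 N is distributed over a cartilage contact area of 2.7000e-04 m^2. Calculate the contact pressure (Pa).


P = F / A
P = 1842 / 2.7000e-04
P = 6.8222e+06


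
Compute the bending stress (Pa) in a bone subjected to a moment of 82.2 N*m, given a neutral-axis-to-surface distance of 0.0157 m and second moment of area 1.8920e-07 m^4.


sigma = M * c / I
sigma = 82.2 * 0.0157 / 1.8920e-07
M * c = 1.2905
sigma = 6.8210e+06


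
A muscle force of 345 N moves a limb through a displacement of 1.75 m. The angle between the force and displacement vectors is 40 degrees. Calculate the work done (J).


W = F * d * cos(theta)
theta = 40 deg = 0.6981 rad
cos(theta) = 0.7660
W = 345 * 1.75 * 0.7660
W = 462.4993


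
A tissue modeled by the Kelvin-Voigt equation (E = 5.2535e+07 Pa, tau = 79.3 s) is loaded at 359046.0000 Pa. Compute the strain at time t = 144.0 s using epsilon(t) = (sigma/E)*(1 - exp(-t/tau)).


epsilon(t) = (sigma/E) * (1 - exp(-t/tau))
sigma/E = 359046.0000 / 5.2535e+07 = 0.0068
exp(-t/tau) = exp(-144.0 / 79.3) = 0.1627
epsilon = 0.0068 * (1 - 0.1627)
epsilon = 0.0057


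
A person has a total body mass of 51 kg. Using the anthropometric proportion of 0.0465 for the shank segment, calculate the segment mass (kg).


m_segment = body_mass * fraction
m_segment = 51 * 0.0465
m_segment = 2.3715


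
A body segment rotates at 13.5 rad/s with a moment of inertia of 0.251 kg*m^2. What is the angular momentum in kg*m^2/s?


L = I * omega
L = 0.251 * 13.5
L = 3.3885


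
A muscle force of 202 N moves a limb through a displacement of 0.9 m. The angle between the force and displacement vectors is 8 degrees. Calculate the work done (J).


W = F * d * cos(theta)
theta = 8 deg = 0.1396 rad
cos(theta) = 0.9903
W = 202 * 0.9 * 0.9903
W = 180.0307


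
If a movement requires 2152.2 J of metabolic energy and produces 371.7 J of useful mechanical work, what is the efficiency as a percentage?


eta = (W_mech / E_meta) * 100
eta = (371.7 / 2152.2) * 100
ratio = 0.1727
eta = 17.2707


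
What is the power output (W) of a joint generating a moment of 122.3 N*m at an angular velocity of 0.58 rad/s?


P = M * omega
P = 122.3 * 0.58
P = 70.9340


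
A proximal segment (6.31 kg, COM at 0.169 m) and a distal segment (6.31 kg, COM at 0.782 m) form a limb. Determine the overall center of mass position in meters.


COM = (m1*x1 + m2*x2) / (m1 + m2)
COM = (6.31*0.169 + 6.31*0.782) / (6.31 + 6.31)
Numerator = 6.0008
Denominator = 12.6200
COM = 0.4755


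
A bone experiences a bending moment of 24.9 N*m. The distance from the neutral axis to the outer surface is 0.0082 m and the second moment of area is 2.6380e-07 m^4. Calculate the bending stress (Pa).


sigma = M * c / I
sigma = 24.9 * 0.0082 / 2.6380e-07
M * c = 0.2042
sigma = 773995.4511


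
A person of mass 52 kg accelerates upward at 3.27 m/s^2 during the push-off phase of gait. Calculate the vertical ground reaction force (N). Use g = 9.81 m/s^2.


GRF = m * (g + a)
GRF = 52 * (9.81 + 3.27)
GRF = 52 * 13.0800
GRF = 680.1600


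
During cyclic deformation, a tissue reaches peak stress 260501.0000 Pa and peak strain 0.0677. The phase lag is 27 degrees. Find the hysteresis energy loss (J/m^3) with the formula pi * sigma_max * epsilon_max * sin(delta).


E_loss = pi * sigma_max * epsilon_max * sin(delta)
delta = 27 deg = 0.4712 rad
sin(delta) = 0.4540
E_loss = pi * 260501.0000 * 0.0677 * 0.4540
E_loss = 25153.2844


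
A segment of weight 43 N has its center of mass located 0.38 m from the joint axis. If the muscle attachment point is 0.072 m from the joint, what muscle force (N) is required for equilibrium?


F_muscle = W * d_load / d_muscle
F_muscle = 43 * 0.38 / 0.072
Numerator = 16.3400
F_muscle = 226.9444


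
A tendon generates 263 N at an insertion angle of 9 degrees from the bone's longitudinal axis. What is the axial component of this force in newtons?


F_eff = F_tendon * cos(theta)
theta = 9 deg = 0.1571 rad
cos(theta) = 0.9877
F_eff = 263 * 0.9877
F_eff = 259.7620


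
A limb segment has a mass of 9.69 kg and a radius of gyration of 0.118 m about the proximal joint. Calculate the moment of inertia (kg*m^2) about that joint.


I = m * k^2
I = 9.69 * 0.118^2
k^2 = 0.0139
I = 0.1349


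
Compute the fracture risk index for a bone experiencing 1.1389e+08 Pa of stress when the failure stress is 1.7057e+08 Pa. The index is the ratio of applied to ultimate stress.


FRI = applied / ultimate
FRI = 1.1389e+08 / 1.7057e+08
FRI = 0.6677


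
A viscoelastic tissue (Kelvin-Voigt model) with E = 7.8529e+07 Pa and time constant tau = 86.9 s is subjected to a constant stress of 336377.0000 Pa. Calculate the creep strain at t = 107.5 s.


epsilon(t) = (sigma/E) * (1 - exp(-t/tau))
sigma/E = 336377.0000 / 7.8529e+07 = 0.0043
exp(-t/tau) = exp(-107.5 / 86.9) = 0.2902
epsilon = 0.0043 * (1 - 0.2902)
epsilon = 0.0030


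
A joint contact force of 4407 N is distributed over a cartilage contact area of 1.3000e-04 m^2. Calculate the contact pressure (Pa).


P = F / A
P = 4407 / 1.3000e-04
P = 3.3900e+07


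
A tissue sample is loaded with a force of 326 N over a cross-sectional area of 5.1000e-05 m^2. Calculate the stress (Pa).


stress = F / A
stress = 326 / 5.1000e-05
stress = 6.3922e+06


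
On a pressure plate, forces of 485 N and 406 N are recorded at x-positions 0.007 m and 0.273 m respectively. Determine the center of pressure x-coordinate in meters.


COP_x = (F1*x1 + F2*x2) / (F1 + F2)
COP_x = (485*0.007 + 406*0.273) / (485 + 406)
Numerator = 114.2330
Denominator = 891
COP_x = 0.1282


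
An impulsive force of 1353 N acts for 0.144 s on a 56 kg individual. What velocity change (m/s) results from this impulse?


J = F * dt = 1353 * 0.144 = 194.8320 N*s
delta_v = J / m
delta_v = 194.8320 / 56
delta_v = 3.4791


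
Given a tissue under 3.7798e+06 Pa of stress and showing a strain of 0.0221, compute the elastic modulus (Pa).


E = stress / strain
E = 3.7798e+06 / 0.0221
E = 1.7103e+08


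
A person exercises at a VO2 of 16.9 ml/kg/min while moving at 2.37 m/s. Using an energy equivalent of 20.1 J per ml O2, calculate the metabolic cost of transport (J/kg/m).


Power per kg = VO2 * 20.1 / 60
Power per kg = 16.9 * 20.1 / 60 = 5.6615 W/kg
Cost = power_per_kg / speed
Cost = 5.6615 / 2.37
Cost = 2.3888


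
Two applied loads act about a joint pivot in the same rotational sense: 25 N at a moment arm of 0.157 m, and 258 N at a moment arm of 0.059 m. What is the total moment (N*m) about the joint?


M = F1 * d1 + F2 * d2
M = 25 * 0.157 + 258 * 0.059
M = 3.9250 + 15.2220
M = 19.1470


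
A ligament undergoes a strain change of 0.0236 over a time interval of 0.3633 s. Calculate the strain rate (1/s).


strain_rate = delta_strain / delta_t
strain_rate = 0.0236 / 0.3633
strain_rate = 0.0650


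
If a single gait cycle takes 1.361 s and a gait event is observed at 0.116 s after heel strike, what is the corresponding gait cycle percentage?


pct = (event_time / cycle_time) * 100
pct = (0.116 / 1.361) * 100
ratio = 0.0852
pct = 8.5231


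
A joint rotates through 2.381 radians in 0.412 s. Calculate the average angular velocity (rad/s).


omega = delta_theta / delta_t
omega = 2.381 / 0.412
omega = 5.7791


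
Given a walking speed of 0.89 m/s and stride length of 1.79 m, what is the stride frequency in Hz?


f = v / stride_length
f = 0.89 / 1.79
f = 0.4972


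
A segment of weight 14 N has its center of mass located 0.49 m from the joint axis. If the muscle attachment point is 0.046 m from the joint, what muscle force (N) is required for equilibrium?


F_muscle = W * d_load / d_muscle
F_muscle = 14 * 0.49 / 0.046
Numerator = 6.8600
F_muscle = 149.1304


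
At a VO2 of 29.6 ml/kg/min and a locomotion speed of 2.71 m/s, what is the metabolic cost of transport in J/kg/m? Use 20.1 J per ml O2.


Power per kg = VO2 * 20.1 / 60
Power per kg = 29.6 * 20.1 / 60 = 9.9160 W/kg
Cost = power_per_kg / speed
Cost = 9.9160 / 2.71
Cost = 3.6590


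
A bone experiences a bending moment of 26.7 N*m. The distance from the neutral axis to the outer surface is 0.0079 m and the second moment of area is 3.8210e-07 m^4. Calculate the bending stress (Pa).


sigma = M * c / I
sigma = 26.7 * 0.0079 / 3.8210e-07
M * c = 0.2109
sigma = 552028.2649


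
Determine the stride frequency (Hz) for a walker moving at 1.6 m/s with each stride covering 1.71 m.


f = v / stride_length
f = 1.6 / 1.71
f = 0.9357


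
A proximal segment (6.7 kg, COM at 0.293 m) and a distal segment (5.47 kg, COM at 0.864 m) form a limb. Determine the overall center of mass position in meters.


COM = (m1*x1 + m2*x2) / (m1 + m2)
COM = (6.7*0.293 + 5.47*0.864) / (6.7 + 5.47)
Numerator = 6.6892
Denominator = 12.1700
COM = 0.5496


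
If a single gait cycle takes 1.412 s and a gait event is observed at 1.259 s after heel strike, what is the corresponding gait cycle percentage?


pct = (event_time / cycle_time) * 100
pct = (1.259 / 1.412) * 100
ratio = 0.8916
pct = 89.1643


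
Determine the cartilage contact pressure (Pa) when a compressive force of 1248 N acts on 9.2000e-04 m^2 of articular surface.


P = F / A
P = 1248 / 9.2000e-04
P = 1.3565e+06


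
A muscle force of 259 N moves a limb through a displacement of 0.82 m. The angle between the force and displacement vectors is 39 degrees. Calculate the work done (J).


W = F * d * cos(theta)
theta = 39 deg = 0.6807 rad
cos(theta) = 0.7771
W = 259 * 0.82 * 0.7771
W = 165.0503


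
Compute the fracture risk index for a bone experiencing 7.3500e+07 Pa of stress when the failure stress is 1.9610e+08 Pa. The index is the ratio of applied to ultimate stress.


FRI = applied / ultimate
FRI = 7.3500e+07 / 1.9610e+08
FRI = 0.3748


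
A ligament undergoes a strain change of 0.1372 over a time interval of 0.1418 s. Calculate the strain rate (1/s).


strain_rate = delta_strain / delta_t
strain_rate = 0.1372 / 0.1418
strain_rate = 0.9676


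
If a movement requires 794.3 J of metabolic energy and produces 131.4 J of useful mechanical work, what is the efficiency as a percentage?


eta = (W_mech / E_meta) * 100
eta = (131.4 / 794.3) * 100
ratio = 0.1654
eta = 16.5429


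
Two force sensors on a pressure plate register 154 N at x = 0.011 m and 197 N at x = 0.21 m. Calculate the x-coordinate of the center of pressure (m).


COP_x = (F1*x1 + F2*x2) / (F1 + F2)
COP_x = (154*0.011 + 197*0.21) / (154 + 197)
Numerator = 43.0640
Denominator = 351
COP_x = 0.1227


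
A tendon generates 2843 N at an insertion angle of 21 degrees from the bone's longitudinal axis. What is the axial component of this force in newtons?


F_eff = F_tendon * cos(theta)
theta = 21 deg = 0.3665 rad
cos(theta) = 0.9336
F_eff = 2843 * 0.9336
F_eff = 2654.1692


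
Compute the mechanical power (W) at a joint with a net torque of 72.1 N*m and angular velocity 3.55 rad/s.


P = M * omega
P = 72.1 * 3.55
P = 255.9550


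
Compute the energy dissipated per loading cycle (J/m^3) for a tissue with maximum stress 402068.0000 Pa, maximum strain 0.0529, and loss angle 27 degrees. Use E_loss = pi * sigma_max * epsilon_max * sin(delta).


E_loss = pi * sigma_max * epsilon_max * sin(delta)
delta = 27 deg = 0.4712 rad
sin(delta) = 0.4540
E_loss = pi * 402068.0000 * 0.0529 * 0.4540
E_loss = 30335.5462


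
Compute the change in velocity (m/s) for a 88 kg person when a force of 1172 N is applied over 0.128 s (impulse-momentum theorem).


J = F * dt = 1172 * 0.128 = 150.0160 N*s
delta_v = J / m
delta_v = 150.0160 / 88
delta_v = 1.7047


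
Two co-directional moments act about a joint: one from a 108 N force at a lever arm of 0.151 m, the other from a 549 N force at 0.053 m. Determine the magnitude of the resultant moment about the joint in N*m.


M = F1 * d1 + F2 * d2
M = 108 * 0.151 + 549 * 0.053
M = 16.3080 + 29.0970
M = 45.4050


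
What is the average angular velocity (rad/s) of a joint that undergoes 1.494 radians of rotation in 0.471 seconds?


omega = delta_theta / delta_t
omega = 1.494 / 0.471
omega = 3.1720


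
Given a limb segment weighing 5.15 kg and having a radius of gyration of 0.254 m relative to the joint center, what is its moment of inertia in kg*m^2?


I = m * k^2
I = 5.15 * 0.254^2
k^2 = 0.0645
I = 0.3323


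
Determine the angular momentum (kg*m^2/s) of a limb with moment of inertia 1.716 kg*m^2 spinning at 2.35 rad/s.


L = I * omega
L = 1.716 * 2.35
L = 4.0326


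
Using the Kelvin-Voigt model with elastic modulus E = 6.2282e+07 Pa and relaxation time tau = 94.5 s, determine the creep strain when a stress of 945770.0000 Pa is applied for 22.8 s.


epsilon(t) = (sigma/E) * (1 - exp(-t/tau))
sigma/E = 945770.0000 / 6.2282e+07 = 0.0152
exp(-t/tau) = exp(-22.8 / 94.5) = 0.7856
epsilon = 0.0152 * (1 - 0.7856)
epsilon = 0.0033


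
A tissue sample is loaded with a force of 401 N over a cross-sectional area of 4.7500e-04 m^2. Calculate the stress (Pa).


stress = F / A
stress = 401 / 4.7500e-04
stress = 844210.5263


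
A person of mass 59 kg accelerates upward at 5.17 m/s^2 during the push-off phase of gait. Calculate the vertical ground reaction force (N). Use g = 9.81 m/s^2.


GRF = m * (g + a)
GRF = 59 * (9.81 + 5.17)
GRF = 59 * 14.9800
GRF = 883.8200


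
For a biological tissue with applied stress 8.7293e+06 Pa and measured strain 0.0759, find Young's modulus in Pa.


E = stress / strain
E = 8.7293e+06 / 0.0759
E = 1.1501e+08


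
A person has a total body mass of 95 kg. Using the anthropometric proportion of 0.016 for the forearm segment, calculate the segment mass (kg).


m_segment = body_mass * fraction
m_segment = 95 * 0.016
m_segment = 1.5200


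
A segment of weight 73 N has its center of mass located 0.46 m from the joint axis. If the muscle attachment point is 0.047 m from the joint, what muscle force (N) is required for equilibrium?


F_muscle = W * d_load / d_muscle
F_muscle = 73 * 0.46 / 0.047
Numerator = 33.5800
F_muscle = 714.4681


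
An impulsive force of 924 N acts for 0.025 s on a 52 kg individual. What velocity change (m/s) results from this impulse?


J = F * dt = 924 * 0.025 = 23.1000 N*s
delta_v = J / m
delta_v = 23.1000 / 52
delta_v = 0.4442
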